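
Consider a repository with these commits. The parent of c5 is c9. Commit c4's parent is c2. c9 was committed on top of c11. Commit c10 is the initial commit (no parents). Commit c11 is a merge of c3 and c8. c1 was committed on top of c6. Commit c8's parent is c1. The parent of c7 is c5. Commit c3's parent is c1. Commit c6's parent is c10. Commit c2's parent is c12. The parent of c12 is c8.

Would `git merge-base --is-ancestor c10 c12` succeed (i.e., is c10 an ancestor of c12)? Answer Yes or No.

Yes

Ancestors of c12 (commits reachable by following parents): {c1, c10, c12, c6, c8}.
c10 is in that set, so it is an ancestor of c12.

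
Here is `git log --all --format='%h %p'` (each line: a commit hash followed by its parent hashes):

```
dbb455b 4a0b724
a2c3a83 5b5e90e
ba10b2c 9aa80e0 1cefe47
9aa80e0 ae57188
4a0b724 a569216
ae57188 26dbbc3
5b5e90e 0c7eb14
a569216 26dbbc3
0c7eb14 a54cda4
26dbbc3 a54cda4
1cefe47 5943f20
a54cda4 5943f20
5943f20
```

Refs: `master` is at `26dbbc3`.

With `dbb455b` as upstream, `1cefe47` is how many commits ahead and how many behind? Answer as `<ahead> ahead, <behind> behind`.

1 ahead, 5 behind

Reachable from 1cefe47: {1cefe47, 5943f20}.
Reachable from dbb455b: {26dbbc3, 4a0b724, 5943f20, a54cda4, a569216, dbb455b}.
Only in 1cefe47's history (ahead): {1cefe47} — 1.
Only in dbb455b's history (behind): {26dbbc3, 4a0b724, a54cda4, a569216, dbb455b} — 5.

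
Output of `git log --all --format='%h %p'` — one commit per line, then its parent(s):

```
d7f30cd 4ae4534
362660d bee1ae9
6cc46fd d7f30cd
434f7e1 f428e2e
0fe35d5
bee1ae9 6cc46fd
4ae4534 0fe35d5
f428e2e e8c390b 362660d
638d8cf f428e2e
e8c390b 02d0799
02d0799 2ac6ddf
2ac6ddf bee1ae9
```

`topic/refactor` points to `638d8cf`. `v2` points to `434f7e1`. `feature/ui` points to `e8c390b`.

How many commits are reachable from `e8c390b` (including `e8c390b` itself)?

8

Walking parent pointers from e8c390b: reachable set = {02d0799, 0fe35d5, 2ac6ddf, 4ae4534, 6cc46fd, bee1ae9, d7f30cd, e8c390b}.
That is 8 commits.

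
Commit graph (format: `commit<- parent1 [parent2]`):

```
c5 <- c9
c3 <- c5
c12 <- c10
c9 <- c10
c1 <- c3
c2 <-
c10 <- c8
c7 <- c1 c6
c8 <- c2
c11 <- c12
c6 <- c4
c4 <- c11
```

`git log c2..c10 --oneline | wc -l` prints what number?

2

Reachable from c10: {c10, c2, c8}.
Reachable from c2: {c2}.
In c10's history but not c2's: {c10, c8} — 2 commits.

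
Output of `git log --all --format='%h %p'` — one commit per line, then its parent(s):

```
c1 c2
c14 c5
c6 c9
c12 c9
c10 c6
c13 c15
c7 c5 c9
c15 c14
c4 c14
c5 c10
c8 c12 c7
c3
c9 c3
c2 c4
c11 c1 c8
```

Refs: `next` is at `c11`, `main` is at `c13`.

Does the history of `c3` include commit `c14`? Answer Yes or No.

Ancestors of c3: {c3}.
c14 is not in that set, so it is not an ancestor of c3.

No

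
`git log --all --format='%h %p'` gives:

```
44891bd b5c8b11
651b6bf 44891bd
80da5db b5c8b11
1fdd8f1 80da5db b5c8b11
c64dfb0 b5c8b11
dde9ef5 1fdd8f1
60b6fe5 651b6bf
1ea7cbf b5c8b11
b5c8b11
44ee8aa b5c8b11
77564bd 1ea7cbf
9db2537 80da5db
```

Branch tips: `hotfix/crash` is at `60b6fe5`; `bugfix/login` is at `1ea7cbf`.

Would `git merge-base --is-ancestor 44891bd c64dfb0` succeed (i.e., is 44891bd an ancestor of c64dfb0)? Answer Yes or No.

Ancestors of c64dfb0: {b5c8b11, c64dfb0}.
44891bd is not in that set, so it is not an ancestor of c64dfb0.

No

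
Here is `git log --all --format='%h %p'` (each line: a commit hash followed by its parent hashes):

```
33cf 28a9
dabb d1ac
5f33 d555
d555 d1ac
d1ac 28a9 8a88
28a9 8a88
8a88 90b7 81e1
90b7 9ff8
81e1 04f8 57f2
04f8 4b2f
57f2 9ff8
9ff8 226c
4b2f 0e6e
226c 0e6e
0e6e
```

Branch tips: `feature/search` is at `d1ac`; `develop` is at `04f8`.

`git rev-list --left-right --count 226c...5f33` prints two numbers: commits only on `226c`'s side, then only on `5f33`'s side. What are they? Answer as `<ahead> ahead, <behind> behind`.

0 ahead, 11 behind

Reachable from 226c: {0e6e, 226c}.
Reachable from 5f33: {04f8, 0e6e, 226c, 28a9, 4b2f, 57f2, 5f33, 81e1, 8a88, 90b7, 9ff8, d1ac, d555}.
Only in 226c's history (ahead): {} — 0.
Only in 5f33's history (behind): {04f8, 28a9, 4b2f, 57f2, 5f33, 81e1, 8a88, 90b7, 9ff8, d1ac, d555} — 11.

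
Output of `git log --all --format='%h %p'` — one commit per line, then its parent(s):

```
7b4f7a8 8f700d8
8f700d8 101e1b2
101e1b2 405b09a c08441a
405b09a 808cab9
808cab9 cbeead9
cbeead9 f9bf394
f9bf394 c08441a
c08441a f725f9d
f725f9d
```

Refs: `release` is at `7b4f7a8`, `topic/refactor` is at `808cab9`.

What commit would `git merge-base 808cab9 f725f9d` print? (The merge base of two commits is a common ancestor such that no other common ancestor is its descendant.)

Ancestors of 808cab9: {808cab9, c08441a, cbeead9, f725f9d, f9bf394}.
Ancestors of f725f9d: {f725f9d}.
Common ancestors: {f725f9d}.
The only common ancestor is f725f9d, so it is the merge base.

f725f9d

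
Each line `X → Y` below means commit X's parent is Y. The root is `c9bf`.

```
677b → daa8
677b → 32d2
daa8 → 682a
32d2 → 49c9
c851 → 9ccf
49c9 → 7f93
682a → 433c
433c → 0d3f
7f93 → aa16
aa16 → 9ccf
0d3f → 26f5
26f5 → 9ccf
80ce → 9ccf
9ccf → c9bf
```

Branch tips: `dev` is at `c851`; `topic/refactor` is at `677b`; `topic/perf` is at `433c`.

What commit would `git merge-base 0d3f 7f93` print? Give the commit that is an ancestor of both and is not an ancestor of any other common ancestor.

Ancestors of 0d3f: {0d3f, 26f5, 9ccf, c9bf}.
Ancestors of 7f93: {7f93, 9ccf, aa16, c9bf}.
Common ancestors: {9ccf, c9bf}.
Among these, 9ccf is not an ancestor of any other common ancestor — it is the merge base.

9ccf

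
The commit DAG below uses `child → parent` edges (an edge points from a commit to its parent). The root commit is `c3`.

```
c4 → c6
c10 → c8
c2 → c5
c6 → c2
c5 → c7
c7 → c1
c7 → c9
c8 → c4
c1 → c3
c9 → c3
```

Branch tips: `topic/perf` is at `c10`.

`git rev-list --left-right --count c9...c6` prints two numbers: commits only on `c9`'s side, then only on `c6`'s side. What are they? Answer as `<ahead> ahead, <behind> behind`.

Reachable from c9: {c3, c9}.
Reachable from c6: {c1, c2, c3, c5, c6, c7, c9}.
Only in c9's history (ahead): {} — 0.
Only in c6's history (behind): {c1, c2, c5, c6, c7} — 5.

0 ahead, 5 behind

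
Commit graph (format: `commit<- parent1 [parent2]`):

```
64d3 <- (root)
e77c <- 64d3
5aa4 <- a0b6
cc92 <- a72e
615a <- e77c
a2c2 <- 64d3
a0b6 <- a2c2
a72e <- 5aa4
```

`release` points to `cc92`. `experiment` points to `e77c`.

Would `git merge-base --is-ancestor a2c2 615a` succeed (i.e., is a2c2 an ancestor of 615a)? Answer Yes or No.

Ancestors of 615a: {615a, 64d3, e77c}.
a2c2 is not in that set, so it is not an ancestor of 615a.

No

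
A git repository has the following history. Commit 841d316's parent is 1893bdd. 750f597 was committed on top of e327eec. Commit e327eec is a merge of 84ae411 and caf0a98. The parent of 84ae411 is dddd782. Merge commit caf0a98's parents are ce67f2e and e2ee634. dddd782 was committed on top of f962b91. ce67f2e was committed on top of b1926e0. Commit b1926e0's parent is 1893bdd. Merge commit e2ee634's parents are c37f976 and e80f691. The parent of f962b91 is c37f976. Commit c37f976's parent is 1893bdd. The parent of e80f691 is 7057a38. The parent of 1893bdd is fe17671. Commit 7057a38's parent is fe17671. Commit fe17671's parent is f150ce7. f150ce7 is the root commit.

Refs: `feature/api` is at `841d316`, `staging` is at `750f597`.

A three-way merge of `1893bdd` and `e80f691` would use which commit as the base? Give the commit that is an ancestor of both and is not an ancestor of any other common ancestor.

fe17671

Ancestors of 1893bdd: {1893bdd, f150ce7, fe17671}.
Ancestors of e80f691: {7057a38, e80f691, f150ce7, fe17671}.
Common ancestors: {f150ce7, fe17671}.
Among these, fe17671 is not an ancestor of any other common ancestor — it is the merge base.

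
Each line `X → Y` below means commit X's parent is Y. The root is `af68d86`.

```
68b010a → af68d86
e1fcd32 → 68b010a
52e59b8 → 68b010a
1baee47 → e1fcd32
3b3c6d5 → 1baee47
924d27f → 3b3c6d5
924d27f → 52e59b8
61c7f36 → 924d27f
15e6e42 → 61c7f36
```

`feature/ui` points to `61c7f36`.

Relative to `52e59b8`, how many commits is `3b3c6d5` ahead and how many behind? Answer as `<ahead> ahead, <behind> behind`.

Reachable from 3b3c6d5: {1baee47, 3b3c6d5, 68b010a, af68d86, e1fcd32}.
Reachable from 52e59b8: {52e59b8, 68b010a, af68d86}.
Only in 3b3c6d5's history (ahead): {1baee47, 3b3c6d5, e1fcd32} — 3.
Only in 52e59b8's history (behind): {52e59b8} — 1.

3 ahead, 1 behind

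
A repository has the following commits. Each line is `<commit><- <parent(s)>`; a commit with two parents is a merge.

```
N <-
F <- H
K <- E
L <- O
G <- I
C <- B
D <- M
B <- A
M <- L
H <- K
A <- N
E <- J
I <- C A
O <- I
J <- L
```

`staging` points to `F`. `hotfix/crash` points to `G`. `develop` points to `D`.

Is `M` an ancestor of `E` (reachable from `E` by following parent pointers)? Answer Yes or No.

Ancestors of E: {A, B, C, E, I, J, L, N, O}.
M is not in that set, so it is not an ancestor of E.

No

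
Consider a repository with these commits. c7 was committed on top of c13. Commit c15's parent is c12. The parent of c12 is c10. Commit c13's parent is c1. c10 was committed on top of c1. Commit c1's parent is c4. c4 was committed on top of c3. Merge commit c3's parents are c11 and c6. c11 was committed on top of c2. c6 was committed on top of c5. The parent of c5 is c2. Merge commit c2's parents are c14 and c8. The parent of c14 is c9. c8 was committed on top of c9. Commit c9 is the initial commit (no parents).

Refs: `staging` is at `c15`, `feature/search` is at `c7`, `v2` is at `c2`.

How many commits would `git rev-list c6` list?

6

Walking parent pointers from c6: reachable set = {c14, c2, c5, c6, c8, c9}.
That is 6 commits.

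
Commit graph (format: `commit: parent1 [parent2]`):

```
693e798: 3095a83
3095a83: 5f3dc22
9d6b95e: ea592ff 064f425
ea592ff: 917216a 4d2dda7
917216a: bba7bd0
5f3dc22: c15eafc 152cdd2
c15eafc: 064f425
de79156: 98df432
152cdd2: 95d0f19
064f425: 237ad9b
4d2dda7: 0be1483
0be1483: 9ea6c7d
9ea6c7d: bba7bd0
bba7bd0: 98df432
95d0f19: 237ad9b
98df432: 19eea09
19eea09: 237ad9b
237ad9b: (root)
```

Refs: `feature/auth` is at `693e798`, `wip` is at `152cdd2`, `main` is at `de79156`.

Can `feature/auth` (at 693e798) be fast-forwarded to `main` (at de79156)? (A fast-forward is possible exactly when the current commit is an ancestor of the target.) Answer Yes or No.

A fast-forward from 693e798 to de79156 is possible iff 693e798 is an ancestor of de79156.
Ancestors of de79156: {19eea09, 237ad9b, 98df432, de79156}.
693e798 is not among them, so fast-forward is not possible.

No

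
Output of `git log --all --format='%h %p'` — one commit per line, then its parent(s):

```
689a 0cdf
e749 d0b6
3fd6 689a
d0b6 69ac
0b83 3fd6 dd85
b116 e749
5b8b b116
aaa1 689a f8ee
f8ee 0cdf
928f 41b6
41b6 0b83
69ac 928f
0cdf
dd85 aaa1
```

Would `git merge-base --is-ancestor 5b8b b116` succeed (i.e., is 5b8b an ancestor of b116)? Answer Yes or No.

No

Ancestors of b116: {0b83, 0cdf, 3fd6, 41b6, 689a, 69ac, 928f, aaa1, b116, d0b6, dd85, e749, f8ee}.
5b8b is not in that set, so it is not an ancestor of b116.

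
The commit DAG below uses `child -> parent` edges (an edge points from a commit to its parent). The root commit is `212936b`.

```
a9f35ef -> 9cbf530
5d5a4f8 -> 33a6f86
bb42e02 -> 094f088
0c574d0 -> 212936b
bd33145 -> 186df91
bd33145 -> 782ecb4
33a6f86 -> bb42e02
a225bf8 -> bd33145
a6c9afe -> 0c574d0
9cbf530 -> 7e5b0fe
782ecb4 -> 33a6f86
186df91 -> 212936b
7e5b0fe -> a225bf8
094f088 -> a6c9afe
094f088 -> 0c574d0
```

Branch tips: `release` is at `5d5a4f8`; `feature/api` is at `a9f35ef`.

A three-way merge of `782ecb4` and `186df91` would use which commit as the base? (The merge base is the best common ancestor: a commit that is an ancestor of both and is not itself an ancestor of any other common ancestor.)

212936b

Ancestors of 782ecb4: {094f088, 0c574d0, 212936b, 33a6f86, 782ecb4, a6c9afe, bb42e02}.
Ancestors of 186df91: {186df91, 212936b}.
Common ancestors: {212936b}.
The only common ancestor is 212936b, so it is the merge base.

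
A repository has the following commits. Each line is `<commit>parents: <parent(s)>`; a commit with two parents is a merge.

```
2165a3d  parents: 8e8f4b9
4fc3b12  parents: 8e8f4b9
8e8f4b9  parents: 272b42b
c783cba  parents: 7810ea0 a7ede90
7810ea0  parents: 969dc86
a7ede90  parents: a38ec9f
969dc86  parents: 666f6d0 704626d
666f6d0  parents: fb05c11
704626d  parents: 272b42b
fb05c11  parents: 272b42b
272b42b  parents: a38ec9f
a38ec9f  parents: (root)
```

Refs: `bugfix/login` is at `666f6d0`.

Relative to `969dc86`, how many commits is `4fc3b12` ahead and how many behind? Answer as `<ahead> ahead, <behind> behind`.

2 ahead, 4 behind

Reachable from 4fc3b12: {272b42b, 4fc3b12, 8e8f4b9, a38ec9f}.
Reachable from 969dc86: {272b42b, 666f6d0, 704626d, 969dc86, a38ec9f, fb05c11}.
Only in 4fc3b12's history (ahead): {4fc3b12, 8e8f4b9} — 2.
Only in 969dc86's history (behind): {666f6d0, 704626d, 969dc86, fb05c11} — 4.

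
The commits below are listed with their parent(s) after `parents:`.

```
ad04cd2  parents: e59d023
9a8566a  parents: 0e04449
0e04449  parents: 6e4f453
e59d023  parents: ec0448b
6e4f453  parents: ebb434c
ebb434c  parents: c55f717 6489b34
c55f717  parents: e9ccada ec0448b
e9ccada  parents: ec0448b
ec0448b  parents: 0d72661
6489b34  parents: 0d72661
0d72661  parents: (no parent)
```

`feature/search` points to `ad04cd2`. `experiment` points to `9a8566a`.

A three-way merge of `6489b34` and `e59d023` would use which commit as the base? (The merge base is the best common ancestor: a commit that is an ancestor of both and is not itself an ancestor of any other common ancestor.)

0d72661

Ancestors of 6489b34: {0d72661, 6489b34}.
Ancestors of e59d023: {0d72661, e59d023, ec0448b}.
Common ancestors: {0d72661}.
The only common ancestor is 0d72661, so it is the merge base.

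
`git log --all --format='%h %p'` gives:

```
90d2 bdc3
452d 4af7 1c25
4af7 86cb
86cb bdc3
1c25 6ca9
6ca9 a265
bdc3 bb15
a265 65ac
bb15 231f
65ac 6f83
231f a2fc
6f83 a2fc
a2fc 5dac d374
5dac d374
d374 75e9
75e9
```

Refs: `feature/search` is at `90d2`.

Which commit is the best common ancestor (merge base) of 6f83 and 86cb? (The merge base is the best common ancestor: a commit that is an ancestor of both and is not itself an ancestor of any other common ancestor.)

a2fc

Ancestors of 6f83: {5dac, 6f83, 75e9, a2fc, d374}.
Ancestors of 86cb: {231f, 5dac, 75e9, 86cb, a2fc, bb15, bdc3, d374}.
Common ancestors: {5dac, 75e9, a2fc, d374}.
Among these, a2fc is not an ancestor of any other common ancestor — it is the merge base.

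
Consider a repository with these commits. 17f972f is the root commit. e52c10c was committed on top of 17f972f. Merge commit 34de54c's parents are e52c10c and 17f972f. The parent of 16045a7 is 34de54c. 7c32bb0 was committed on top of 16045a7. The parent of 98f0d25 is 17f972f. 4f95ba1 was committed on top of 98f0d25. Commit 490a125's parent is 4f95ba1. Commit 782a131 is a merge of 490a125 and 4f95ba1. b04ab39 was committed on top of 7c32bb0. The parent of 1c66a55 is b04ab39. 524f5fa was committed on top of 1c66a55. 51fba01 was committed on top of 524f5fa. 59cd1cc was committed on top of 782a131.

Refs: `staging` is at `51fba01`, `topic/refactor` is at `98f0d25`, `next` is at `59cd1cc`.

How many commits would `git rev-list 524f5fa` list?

8

Walking parent pointers from 524f5fa: reachable set = {16045a7, 17f972f, 1c66a55, 34de54c, 524f5fa, 7c32bb0, b04ab39, e52c10c}.
That is 8 commits.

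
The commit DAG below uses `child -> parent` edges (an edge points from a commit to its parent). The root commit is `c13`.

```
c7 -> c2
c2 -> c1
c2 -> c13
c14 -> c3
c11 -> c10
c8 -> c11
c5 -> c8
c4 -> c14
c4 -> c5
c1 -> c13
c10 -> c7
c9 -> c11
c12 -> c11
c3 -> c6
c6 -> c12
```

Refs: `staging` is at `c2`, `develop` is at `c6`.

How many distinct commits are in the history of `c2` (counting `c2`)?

Walking parent pointers from c2: reachable set = {c1, c13, c2}.
That is 3 commits.

3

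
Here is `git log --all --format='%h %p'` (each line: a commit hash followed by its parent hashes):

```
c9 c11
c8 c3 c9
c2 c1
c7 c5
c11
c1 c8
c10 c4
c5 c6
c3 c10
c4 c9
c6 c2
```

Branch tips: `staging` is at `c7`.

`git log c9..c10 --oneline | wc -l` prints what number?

Reachable from c10: {c10, c11, c4, c9}.
Reachable from c9: {c11, c9}.
In c10's history but not c9's: {c10, c4} — 2 commits.

2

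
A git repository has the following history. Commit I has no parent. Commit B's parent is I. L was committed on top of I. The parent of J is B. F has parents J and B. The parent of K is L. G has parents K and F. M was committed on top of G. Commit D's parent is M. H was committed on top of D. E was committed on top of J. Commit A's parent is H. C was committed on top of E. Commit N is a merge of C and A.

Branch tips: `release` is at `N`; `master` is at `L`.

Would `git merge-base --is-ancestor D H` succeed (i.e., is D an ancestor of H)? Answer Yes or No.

Ancestors of H (commits reachable by following parents): {B, D, F, G, H, I, J, K, L, M}.
D is in that set, so it is an ancestor of H.

Yes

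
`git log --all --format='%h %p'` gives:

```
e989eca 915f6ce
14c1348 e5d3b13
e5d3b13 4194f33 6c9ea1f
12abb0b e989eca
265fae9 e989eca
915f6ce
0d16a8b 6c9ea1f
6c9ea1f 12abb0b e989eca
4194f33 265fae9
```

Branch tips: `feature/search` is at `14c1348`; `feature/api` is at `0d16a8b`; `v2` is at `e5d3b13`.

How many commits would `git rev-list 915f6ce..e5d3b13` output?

6

Reachable from e5d3b13: {12abb0b, 265fae9, 4194f33, 6c9ea1f, 915f6ce, e5d3b13, e989eca}.
Reachable from 915f6ce: {915f6ce}.
In e5d3b13's history but not 915f6ce's: {12abb0b, 265fae9, 4194f33, 6c9ea1f, e5d3b13, e989eca} — 6 commits.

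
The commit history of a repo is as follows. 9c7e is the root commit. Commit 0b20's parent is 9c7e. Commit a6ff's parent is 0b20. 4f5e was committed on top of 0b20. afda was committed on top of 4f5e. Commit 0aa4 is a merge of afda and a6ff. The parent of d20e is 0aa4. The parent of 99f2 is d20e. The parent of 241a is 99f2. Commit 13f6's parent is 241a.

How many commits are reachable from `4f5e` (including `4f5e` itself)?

3

Walking parent pointers from 4f5e: reachable set = {0b20, 4f5e, 9c7e}.
That is 3 commits.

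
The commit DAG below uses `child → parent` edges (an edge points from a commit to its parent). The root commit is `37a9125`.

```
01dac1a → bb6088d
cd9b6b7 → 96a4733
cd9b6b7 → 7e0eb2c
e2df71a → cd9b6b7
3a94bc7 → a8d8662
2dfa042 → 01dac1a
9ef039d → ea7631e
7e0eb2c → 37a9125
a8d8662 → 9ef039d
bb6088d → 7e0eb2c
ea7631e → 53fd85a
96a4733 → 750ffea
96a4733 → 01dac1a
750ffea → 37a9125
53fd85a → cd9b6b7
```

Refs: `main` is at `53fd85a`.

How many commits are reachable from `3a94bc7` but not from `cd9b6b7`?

Reachable from 3a94bc7: {01dac1a, 37a9125, 3a94bc7, 53fd85a, 750ffea, 7e0eb2c, 96a4733, 9ef039d, a8d8662, bb6088d, cd9b6b7, ea7631e}.
Reachable from cd9b6b7: {01dac1a, 37a9125, 750ffea, 7e0eb2c, 96a4733, bb6088d, cd9b6b7}.
In 3a94bc7's history but not cd9b6b7's: {3a94bc7, 53fd85a, 9ef039d, a8d8662, ea7631e} — 5 commits.

5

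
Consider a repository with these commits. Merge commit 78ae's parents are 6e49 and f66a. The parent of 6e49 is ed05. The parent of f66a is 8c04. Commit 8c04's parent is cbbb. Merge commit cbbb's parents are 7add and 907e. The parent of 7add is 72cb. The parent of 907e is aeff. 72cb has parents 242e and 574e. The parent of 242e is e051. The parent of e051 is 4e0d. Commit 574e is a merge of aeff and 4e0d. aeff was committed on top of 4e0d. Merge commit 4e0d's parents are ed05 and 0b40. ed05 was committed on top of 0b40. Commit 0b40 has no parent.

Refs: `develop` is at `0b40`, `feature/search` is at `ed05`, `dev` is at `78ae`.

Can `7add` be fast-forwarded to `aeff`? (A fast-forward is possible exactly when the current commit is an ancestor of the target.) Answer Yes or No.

No

A fast-forward from 7add to aeff is possible iff 7add is an ancestor of aeff.
Ancestors of aeff: {0b40, 4e0d, aeff, ed05}.
7add is not among them, so fast-forward is not possible.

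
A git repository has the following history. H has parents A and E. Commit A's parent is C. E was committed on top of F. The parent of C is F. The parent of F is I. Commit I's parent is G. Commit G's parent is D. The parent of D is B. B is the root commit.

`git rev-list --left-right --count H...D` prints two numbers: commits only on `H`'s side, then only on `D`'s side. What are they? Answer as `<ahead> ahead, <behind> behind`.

Reachable from H: {A, B, C, D, E, F, G, H, I}.
Reachable from D: {B, D}.
Only in H's history (ahead): {A, C, E, F, G, H, I} — 7.
Only in D's history (behind): {} — 0.

7 ahead, 0 behind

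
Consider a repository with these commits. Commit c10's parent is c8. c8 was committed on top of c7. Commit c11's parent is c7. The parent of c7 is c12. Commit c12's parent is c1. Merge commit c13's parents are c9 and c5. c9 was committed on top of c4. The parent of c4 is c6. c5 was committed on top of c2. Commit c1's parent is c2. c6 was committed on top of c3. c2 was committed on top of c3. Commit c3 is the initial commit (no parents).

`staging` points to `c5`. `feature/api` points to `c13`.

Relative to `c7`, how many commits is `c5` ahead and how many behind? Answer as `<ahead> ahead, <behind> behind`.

1 ahead, 3 behind

Reachable from c5: {c2, c3, c5}.
Reachable from c7: {c1, c12, c2, c3, c7}.
Only in c5's history (ahead): {c5} — 1.
Only in c7's history (behind): {c1, c12, c7} — 3.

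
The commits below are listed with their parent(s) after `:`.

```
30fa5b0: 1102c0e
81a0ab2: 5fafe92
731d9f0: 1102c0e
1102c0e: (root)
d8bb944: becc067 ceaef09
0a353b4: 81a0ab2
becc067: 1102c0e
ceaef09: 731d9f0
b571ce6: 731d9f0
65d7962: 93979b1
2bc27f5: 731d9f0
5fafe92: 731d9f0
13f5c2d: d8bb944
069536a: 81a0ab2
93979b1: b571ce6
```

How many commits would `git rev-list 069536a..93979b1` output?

Reachable from 93979b1: {1102c0e, 731d9f0, 93979b1, b571ce6}.
Reachable from 069536a: {069536a, 1102c0e, 5fafe92, 731d9f0, 81a0ab2}.
In 93979b1's history but not 069536a's: {93979b1, b571ce6} — 2 commits.

2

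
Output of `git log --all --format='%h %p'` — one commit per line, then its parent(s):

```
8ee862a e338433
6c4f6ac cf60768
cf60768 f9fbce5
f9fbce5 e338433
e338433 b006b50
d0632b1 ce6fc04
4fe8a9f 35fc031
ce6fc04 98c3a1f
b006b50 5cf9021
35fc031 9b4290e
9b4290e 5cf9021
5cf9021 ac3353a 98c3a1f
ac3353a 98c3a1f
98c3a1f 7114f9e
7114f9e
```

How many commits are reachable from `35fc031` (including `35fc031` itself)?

6

Walking parent pointers from 35fc031: reachable set = {35fc031, 5cf9021, 7114f9e, 98c3a1f, 9b4290e, ac3353a}.
That is 6 commits.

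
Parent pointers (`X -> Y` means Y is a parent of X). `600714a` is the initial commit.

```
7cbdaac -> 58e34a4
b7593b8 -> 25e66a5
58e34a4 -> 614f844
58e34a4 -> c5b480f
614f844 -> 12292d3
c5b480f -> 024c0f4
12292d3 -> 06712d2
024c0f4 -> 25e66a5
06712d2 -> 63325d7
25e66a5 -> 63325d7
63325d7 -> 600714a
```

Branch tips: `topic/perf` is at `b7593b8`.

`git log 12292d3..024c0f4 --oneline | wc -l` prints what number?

Reachable from 024c0f4: {024c0f4, 25e66a5, 600714a, 63325d7}.
Reachable from 12292d3: {06712d2, 12292d3, 600714a, 63325d7}.
In 024c0f4's history but not 12292d3's: {024c0f4, 25e66a5} — 2 commits.

2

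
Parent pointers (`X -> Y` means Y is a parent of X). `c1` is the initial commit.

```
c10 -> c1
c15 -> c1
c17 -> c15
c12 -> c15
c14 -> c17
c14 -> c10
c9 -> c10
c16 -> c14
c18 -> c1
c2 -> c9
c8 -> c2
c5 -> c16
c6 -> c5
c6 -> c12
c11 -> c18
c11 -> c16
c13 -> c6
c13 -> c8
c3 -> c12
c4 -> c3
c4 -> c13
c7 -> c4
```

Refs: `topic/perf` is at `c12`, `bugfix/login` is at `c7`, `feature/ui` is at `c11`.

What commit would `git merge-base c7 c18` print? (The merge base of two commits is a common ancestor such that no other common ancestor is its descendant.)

c1

Ancestors of c7: {c1, c10, c12, c13, c14, c15, c16, c17, c2, c3, c4, c5, c6, c7, c8, c9}.
Ancestors of c18: {c1, c18}.
Common ancestors: {c1}.
The only common ancestor is c1, so it is the merge base.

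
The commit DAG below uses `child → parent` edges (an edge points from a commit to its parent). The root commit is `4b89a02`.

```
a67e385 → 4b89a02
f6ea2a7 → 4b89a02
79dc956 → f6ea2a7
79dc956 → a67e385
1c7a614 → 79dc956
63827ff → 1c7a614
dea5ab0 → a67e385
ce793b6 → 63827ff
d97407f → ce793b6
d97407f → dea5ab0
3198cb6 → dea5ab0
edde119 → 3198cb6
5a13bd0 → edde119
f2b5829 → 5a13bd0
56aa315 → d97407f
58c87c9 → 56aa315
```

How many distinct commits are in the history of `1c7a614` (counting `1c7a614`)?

Walking parent pointers from 1c7a614: reachable set = {1c7a614, 4b89a02, 79dc956, a67e385, f6ea2a7}.
That is 5 commits.

5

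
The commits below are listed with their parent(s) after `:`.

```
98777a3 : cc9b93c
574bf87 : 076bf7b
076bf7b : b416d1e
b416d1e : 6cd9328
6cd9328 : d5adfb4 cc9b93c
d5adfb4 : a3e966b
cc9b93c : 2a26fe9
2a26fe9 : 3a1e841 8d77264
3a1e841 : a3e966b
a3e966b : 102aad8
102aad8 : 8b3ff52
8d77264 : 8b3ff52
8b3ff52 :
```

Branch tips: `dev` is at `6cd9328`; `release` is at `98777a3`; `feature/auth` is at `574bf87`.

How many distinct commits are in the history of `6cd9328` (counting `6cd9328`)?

Walking parent pointers from 6cd9328: reachable set = {102aad8, 2a26fe9, 3a1e841, 6cd9328, 8b3ff52, 8d77264, a3e966b, cc9b93c, d5adfb4}.
That is 9 commits.

9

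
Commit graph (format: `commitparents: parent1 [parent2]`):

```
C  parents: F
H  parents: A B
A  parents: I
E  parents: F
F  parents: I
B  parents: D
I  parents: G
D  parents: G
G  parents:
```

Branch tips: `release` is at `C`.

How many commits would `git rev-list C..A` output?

1

Reachable from A: {A, G, I}.
Reachable from C: {C, F, G, I}.
In A's history but not C's: {A} — 1 commit.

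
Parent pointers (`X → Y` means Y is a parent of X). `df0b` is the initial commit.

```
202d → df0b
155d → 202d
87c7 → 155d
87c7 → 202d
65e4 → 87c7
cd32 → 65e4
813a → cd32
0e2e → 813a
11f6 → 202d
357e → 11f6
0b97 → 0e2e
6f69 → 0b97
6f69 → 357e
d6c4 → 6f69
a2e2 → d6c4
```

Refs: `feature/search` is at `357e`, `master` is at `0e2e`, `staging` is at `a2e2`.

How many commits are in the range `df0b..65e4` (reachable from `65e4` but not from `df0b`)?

Reachable from 65e4: {155d, 202d, 65e4, 87c7, df0b}.
Reachable from df0b: {df0b}.
In 65e4's history but not df0b's: {155d, 202d, 65e4, 87c7} — 4 commits.

4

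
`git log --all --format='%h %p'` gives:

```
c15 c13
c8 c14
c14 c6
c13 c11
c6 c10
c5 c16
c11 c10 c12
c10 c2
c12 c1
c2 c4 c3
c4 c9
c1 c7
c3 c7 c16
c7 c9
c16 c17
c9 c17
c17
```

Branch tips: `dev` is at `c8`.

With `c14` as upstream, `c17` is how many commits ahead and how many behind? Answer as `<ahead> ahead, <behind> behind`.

Reachable from c17: {c17}.
Reachable from c14: {c10, c14, c16, c17, c2, c3, c4, c6, c7, c9}.
Only in c17's history (ahead): {} — 0.
Only in c14's history (behind): {c10, c14, c16, c2, c3, c4, c6, c7, c9} — 9.

0 ahead, 9 behind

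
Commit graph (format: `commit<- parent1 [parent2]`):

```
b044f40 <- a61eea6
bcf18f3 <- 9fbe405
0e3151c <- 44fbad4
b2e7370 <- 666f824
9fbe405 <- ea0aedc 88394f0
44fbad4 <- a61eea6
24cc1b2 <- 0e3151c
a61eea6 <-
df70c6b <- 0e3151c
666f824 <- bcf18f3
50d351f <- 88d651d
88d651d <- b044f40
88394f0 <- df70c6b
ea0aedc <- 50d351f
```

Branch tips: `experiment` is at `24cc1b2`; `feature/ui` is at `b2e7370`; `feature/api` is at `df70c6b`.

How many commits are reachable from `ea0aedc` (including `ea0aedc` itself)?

Walking parent pointers from ea0aedc: reachable set = {50d351f, 88d651d, a61eea6, b044f40, ea0aedc}.
That is 5 commits.

5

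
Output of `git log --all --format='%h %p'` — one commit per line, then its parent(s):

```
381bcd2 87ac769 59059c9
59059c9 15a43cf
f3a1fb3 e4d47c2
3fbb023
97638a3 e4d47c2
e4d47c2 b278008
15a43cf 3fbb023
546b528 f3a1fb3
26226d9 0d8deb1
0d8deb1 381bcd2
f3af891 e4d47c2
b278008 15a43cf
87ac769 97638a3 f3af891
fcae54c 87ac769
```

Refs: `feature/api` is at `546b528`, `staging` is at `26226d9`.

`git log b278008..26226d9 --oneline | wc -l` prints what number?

8

Reachable from 26226d9: {0d8deb1, 15a43cf, 26226d9, 381bcd2, 3fbb023, 59059c9, 87ac769, 97638a3, b278008, e4d47c2, f3af891}.
Reachable from b278008: {15a43cf, 3fbb023, b278008}.
In 26226d9's history but not b278008's: {0d8deb1, 26226d9, 381bcd2, 59059c9, 87ac769, 97638a3, e4d47c2, f3af891} — 8 commits.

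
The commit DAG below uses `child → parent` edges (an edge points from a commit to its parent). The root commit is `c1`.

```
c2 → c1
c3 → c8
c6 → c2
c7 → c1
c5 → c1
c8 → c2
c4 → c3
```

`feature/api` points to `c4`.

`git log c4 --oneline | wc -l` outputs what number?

Walking parent pointers from c4: reachable set = {c1, c2, c3, c4, c8}.
That is 5 commits.

5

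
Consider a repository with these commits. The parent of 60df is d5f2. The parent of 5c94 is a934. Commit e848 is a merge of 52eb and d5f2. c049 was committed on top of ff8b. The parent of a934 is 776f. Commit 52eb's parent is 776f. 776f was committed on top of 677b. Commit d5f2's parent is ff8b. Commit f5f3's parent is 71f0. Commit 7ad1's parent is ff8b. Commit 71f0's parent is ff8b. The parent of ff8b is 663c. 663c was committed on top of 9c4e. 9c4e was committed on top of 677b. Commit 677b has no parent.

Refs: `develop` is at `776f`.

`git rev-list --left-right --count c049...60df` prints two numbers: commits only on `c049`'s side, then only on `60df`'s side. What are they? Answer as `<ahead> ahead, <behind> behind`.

1 ahead, 2 behind

Reachable from c049: {663c, 677b, 9c4e, c049, ff8b}.
Reachable from 60df: {60df, 663c, 677b, 9c4e, d5f2, ff8b}.
Only in c049's history (ahead): {c049} — 1.
Only in 60df's history (behind): {60df, d5f2} — 2.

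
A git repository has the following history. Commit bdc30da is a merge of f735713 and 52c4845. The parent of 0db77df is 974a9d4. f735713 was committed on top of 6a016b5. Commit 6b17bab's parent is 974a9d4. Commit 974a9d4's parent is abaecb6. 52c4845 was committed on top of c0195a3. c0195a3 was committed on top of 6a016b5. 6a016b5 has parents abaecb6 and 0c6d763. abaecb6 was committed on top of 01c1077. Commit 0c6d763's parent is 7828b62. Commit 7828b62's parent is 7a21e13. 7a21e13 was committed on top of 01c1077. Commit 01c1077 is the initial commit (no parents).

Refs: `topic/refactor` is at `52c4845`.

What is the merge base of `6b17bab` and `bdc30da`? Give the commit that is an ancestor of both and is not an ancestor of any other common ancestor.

abaecb6

Ancestors of 6b17bab: {01c1077, 6b17bab, 974a9d4, abaecb6}.
Ancestors of bdc30da: {01c1077, 0c6d763, 52c4845, 6a016b5, 7828b62, 7a21e13, abaecb6, bdc30da, c0195a3, f735713}.
Common ancestors: {01c1077, abaecb6}.
Among these, abaecb6 is not an ancestor of any other common ancestor — it is the merge base.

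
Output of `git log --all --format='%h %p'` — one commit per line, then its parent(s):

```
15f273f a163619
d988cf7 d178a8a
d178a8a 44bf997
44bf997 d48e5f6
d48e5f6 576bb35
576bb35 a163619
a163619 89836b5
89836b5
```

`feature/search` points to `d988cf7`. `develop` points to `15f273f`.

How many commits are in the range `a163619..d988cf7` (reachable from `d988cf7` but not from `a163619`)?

5

Reachable from d988cf7: {44bf997, 576bb35, 89836b5, a163619, d178a8a, d48e5f6, d988cf7}.
Reachable from a163619: {89836b5, a163619}.
In d988cf7's history but not a163619's: {44bf997, 576bb35, d178a8a, d48e5f6, d988cf7} — 5 commits.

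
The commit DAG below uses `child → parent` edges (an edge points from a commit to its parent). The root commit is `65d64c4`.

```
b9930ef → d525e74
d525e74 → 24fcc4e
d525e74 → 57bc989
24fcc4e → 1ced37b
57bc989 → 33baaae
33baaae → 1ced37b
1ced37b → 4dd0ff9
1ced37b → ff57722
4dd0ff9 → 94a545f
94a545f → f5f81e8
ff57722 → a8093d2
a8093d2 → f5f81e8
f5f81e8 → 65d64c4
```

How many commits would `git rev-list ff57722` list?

4

Walking parent pointers from ff57722: reachable set = {65d64c4, a8093d2, f5f81e8, ff57722}.
That is 4 commits.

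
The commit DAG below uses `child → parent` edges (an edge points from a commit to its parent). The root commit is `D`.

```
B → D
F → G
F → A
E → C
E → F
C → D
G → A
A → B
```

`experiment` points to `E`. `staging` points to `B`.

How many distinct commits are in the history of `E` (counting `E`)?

Walking parent pointers from E: reachable set = {A, B, C, D, E, F, G}.
That is 7 commits.

7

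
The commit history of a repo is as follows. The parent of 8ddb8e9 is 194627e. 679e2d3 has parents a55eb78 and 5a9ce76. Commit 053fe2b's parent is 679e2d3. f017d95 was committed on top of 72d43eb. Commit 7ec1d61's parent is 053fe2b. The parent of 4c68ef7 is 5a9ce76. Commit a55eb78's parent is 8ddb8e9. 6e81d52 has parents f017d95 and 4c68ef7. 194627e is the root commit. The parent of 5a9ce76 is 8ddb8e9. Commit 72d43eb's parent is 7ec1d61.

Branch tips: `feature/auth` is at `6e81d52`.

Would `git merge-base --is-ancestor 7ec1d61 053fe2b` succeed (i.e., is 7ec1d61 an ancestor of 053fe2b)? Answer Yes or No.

Ancestors of 053fe2b: {053fe2b, 194627e, 5a9ce76, 679e2d3, 8ddb8e9, a55eb78}.
7ec1d61 is not in that set, so it is not an ancestor of 053fe2b.

No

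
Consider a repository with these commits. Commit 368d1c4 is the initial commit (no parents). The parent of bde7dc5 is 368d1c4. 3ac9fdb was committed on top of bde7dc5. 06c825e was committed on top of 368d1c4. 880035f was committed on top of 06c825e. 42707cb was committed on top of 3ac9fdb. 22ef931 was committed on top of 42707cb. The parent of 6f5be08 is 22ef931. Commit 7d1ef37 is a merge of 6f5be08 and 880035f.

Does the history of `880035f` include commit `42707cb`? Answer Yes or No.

No

Ancestors of 880035f: {06c825e, 368d1c4, 880035f}.
42707cb is not in that set, so it is not an ancestor of 880035f.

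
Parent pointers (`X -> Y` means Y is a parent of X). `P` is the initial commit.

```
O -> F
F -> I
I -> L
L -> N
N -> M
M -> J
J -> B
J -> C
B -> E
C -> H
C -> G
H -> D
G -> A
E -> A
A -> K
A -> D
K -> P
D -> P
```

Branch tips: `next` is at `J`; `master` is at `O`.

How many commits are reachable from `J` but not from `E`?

Reachable from J: {A, B, C, D, E, G, H, J, K, P}.
Reachable from E: {A, D, E, K, P}.
In J's history but not E's: {B, C, G, H, J} — 5 commits.

5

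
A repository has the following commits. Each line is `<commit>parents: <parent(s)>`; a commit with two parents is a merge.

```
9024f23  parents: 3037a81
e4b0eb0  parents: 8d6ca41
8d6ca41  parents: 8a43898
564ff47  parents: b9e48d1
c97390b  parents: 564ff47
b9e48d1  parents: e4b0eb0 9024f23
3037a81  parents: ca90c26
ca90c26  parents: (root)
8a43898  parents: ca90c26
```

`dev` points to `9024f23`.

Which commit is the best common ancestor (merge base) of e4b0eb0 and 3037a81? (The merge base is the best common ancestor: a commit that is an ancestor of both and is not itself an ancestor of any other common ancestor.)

Ancestors of e4b0eb0: {8a43898, 8d6ca41, ca90c26, e4b0eb0}.
Ancestors of 3037a81: {3037a81, ca90c26}.
Common ancestors: {ca90c26}.
The only common ancestor is ca90c26, so it is the merge base.

ca90c26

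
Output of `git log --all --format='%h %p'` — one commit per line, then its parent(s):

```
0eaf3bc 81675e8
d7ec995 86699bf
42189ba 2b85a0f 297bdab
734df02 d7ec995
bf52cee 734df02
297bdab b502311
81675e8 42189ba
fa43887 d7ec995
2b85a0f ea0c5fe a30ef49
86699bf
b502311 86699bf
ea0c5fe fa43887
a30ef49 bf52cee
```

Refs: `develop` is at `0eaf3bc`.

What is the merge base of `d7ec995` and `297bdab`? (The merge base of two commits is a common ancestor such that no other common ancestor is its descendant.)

Ancestors of d7ec995: {86699bf, d7ec995}.
Ancestors of 297bdab: {297bdab, 86699bf, b502311}.
Common ancestors: {86699bf}.
The only common ancestor is 86699bf, so it is the merge base.

86699bf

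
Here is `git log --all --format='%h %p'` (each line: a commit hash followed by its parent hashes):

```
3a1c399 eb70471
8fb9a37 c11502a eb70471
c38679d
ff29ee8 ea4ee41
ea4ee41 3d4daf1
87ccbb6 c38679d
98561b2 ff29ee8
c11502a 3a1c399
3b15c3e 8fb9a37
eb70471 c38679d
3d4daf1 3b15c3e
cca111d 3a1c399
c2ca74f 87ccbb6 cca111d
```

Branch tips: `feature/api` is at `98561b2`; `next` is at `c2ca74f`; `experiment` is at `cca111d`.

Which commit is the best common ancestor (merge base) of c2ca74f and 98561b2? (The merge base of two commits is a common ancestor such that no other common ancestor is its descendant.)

Ancestors of c2ca74f: {3a1c399, 87ccbb6, c2ca74f, c38679d, cca111d, eb70471}.
Ancestors of 98561b2: {3a1c399, 3b15c3e, 3d4daf1, 8fb9a37, 98561b2, c11502a, c38679d, ea4ee41, eb70471, ff29ee8}.
Common ancestors: {3a1c399, c38679d, eb70471}.
Among these, 3a1c399 is not an ancestor of any other common ancestor — it is the merge base.

3a1c399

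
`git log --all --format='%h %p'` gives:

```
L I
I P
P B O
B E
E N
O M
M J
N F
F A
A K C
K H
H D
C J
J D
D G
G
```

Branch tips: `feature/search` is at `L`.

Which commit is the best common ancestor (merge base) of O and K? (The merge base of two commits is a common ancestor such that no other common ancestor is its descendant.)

Ancestors of O: {D, G, J, M, O}.
Ancestors of K: {D, G, H, K}.
Common ancestors: {D, G}.
Among these, D is not an ancestor of any other common ancestor — it is the merge base.

D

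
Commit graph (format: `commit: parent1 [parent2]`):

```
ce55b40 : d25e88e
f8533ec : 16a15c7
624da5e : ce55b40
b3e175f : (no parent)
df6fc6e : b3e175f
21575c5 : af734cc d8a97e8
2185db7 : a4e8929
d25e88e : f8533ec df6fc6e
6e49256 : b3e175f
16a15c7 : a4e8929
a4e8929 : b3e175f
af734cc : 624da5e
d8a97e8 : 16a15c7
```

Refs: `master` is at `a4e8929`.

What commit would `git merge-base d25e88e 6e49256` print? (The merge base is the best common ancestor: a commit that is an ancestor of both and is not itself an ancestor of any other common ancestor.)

b3e175f

Ancestors of d25e88e: {16a15c7, a4e8929, b3e175f, d25e88e, df6fc6e, f8533ec}.
Ancestors of 6e49256: {6e49256, b3e175f}.
Common ancestors: {b3e175f}.
The only common ancestor is b3e175f, so it is the merge base.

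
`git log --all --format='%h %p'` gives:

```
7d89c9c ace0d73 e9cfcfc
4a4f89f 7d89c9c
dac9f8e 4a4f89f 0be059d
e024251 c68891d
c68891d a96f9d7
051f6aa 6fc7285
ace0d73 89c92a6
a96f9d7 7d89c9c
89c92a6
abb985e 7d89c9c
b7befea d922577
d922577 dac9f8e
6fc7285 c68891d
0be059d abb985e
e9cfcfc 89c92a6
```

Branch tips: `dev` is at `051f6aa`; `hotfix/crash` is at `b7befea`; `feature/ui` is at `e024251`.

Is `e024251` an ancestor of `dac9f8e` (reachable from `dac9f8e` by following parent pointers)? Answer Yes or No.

Ancestors of dac9f8e: {0be059d, 4a4f89f, 7d89c9c, 89c92a6, abb985e, ace0d73, dac9f8e, e9cfcfc}.
e024251 is not in that set, so it is not an ancestor of dac9f8e.

No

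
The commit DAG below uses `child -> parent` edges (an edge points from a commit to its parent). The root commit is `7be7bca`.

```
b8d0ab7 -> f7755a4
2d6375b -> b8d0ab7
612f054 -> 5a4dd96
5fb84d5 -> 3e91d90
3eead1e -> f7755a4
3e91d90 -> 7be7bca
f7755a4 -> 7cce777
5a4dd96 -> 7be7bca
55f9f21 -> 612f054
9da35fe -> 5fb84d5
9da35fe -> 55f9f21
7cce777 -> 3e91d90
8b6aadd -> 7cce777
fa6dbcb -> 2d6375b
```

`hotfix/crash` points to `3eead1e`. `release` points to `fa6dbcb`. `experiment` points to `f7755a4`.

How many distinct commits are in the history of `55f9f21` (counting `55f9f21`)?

Walking parent pointers from 55f9f21: reachable set = {55f9f21, 5a4dd96, 612f054, 7be7bca}.
That is 4 commits.

4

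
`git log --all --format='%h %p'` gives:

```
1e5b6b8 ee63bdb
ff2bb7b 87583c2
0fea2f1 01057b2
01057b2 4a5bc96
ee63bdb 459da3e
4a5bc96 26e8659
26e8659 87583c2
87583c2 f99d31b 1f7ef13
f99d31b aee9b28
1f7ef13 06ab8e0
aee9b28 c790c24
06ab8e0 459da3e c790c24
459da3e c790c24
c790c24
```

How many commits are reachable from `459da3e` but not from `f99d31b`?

1

Reachable from 459da3e: {459da3e, c790c24}.
Reachable from f99d31b: {aee9b28, c790c24, f99d31b}.
In 459da3e's history but not f99d31b's: {459da3e} — 1 commit.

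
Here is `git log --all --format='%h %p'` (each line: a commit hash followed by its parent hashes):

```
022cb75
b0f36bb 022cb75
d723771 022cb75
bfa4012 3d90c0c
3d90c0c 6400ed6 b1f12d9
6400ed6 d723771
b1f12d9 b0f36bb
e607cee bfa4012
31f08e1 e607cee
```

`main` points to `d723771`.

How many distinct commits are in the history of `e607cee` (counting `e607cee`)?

Walking parent pointers from e607cee: reachable set = {022cb75, 3d90c0c, 6400ed6, b0f36bb, b1f12d9, bfa4012, d723771, e607cee}.
That is 8 commits.

8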